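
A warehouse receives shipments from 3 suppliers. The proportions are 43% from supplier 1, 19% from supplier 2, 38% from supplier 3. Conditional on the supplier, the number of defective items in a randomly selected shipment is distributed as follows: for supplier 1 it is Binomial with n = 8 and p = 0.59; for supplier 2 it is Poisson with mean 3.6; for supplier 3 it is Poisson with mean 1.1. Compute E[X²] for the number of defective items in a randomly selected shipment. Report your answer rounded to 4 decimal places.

14.4360

For each component E[X²] = Var + (mean)², giving 1: 24.2136; 2: 16.56; 3: 2.31.
Overall E[X²] = 0.43·24.2136 + 0.19·16.56 + 0.38·2.31 = 14.436.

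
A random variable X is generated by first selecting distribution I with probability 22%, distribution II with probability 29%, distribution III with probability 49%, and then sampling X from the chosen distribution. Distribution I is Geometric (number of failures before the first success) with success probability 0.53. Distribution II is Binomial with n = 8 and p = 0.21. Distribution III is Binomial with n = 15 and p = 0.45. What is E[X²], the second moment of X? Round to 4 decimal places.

For each component E[X²] = Var + (mean)², giving I: 2.45959; II: 4.1496; III: 49.275.
Overall E[X²] = 0.22·2.45959 + 0.29·4.1496 + 0.49·49.275 = 25.8892.

25.8892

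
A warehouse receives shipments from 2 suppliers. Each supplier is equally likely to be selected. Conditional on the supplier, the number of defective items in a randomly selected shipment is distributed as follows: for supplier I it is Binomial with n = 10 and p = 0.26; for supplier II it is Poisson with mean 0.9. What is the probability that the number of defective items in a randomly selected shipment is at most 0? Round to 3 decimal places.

0.228

Conditional on each supplier, P(X ≤ 0): I: 0.0492399; II: 0.40657.
By total probability, P(X ≤ 0) = 0.5·0.0492399 + 0.5·0.40657 = 0.227905.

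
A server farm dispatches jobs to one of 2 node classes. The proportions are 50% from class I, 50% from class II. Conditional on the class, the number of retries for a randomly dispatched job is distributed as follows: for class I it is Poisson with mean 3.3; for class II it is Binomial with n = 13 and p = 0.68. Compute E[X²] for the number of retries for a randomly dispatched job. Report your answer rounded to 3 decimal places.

47.582

For each component E[X²] = Var + (mean)², giving I: 14.19; II: 80.9744.
Overall E[X²] = 0.5·14.19 + 0.5·80.9744 = 47.5822.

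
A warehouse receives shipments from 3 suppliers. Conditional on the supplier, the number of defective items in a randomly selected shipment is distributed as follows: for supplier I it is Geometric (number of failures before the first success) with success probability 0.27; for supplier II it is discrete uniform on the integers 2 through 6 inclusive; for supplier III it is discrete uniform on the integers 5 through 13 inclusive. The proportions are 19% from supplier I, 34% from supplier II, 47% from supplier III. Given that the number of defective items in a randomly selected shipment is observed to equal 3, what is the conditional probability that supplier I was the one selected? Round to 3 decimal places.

Likelihoods P(X=3 | ·): I: 0.105035; II: 0.2; III: 0.
Posterior ∝ prior × likelihood. Numerator for I: 0.19·0.105035 = 0.0199566.
Normalizing constant: 0.19·0.105035 + 0.34·0.2 + 0.47·0 = 0.0879566.
P(I | observation) = 0.0199566 / 0.0879566 = 0.226891.

0.227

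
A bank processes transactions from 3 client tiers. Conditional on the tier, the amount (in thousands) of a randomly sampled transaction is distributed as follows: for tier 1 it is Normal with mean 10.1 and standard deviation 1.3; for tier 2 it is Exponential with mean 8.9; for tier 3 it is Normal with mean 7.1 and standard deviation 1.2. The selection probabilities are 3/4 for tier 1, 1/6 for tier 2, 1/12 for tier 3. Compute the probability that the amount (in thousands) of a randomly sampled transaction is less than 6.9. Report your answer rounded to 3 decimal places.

0.131

Conditional on each tier, P(X < 6.9): 1: 0.00691713; 2: 0.539426; 3: 0.433816.
By total probability, P(X < 6.9) = 0.75·0.00691713 + 0.166667·0.539426 + 0.0833333·0.433816 = 0.131243.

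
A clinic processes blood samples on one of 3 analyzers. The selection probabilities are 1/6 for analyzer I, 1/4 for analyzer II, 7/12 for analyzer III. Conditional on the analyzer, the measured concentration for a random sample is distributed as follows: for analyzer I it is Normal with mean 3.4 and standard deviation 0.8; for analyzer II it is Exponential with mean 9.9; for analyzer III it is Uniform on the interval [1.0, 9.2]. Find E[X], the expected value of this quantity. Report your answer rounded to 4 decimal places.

6.0167

Component means — I: 3.4; II: 9.9; III: 5.1.
E[X] = 0.166667·3.4 + 0.25·9.9 + 0.583333·5.1 = 6.01667.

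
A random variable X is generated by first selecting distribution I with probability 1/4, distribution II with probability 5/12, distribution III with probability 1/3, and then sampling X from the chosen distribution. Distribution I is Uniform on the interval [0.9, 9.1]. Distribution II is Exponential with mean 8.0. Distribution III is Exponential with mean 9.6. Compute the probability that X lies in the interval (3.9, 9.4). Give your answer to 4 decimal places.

Conditional on each component, P(3.9 < X < 9.4): I: 0.634146; II: 0.305341; III: 0.29052.
By total probability, P(3.9 < X < 9.4) = 0.25·0.634146 + 0.416667·0.305341 + 0.333333·0.29052 = 0.382602.

0.3826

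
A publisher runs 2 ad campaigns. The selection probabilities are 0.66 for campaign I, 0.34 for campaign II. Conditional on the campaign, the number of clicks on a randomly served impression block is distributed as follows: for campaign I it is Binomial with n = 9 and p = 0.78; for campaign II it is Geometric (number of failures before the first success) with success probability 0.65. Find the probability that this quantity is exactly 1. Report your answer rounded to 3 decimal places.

Conditional on each campaign, P(X = 1): I: 3.85229e-05; II: 0.2275.
By total probability, P(X = 1) = 0.66·3.85229e-05 + 0.34·0.2275 = 0.0773754.

0.077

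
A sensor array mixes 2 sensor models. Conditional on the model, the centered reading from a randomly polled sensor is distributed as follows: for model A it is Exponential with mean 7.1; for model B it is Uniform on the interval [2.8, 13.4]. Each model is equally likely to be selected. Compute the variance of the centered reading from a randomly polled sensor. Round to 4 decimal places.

Per component, A: μ=7.1, E[X²]=100.82; B: μ=8.1, E[X²]=74.9733.
E[X] = 0.5·7.1 + 0.5·8.1 = 7.6.
E[X²] = 0.5·100.82 + 0.5·74.9733 = 87.8967.
Var(X) = E[X²] − (E[X])² = 87.8967 − 57.76 = 30.1367.

30.1367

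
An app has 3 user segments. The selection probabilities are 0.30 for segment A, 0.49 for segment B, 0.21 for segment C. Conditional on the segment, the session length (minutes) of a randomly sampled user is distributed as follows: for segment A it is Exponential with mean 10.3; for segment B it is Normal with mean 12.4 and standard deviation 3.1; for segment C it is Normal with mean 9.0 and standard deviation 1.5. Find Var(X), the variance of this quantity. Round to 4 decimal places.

Per component, A: μ=10.3, E[X²]=212.18; B: μ=12.4, E[X²]=163.37; C: μ=9, E[X²]=83.25.
E[X] = 0.3·10.3 + 0.49·12.4 + 0.21·9 = 11.056.
E[X²] = 0.3·212.18 + 0.49·163.37 + 0.21·83.25 = 161.188.
Var(X) = E[X²] − (E[X])² = 161.188 − 122.235 = 38.9527.

38.9527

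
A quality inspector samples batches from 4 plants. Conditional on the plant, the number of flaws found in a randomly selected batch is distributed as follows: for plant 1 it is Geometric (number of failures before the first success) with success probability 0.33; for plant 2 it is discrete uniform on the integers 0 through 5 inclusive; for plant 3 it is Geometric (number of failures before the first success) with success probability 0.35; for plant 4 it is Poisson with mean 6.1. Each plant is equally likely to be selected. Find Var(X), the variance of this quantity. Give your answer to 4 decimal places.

8.1306

Per component, 1: μ=2.0303, E[X²]=10.2746; 2: μ=2.5, E[X²]=9.16667; 3: μ=1.85714, E[X²]=8.7551; 4: μ=6.1, E[X²]=43.31.
E[X] = 0.25·2.0303 + 0.25·2.5 + 0.25·1.85714 + 0.25·6.1 = 3.12186.
E[X²] = 0.25·10.2746 + 0.25·9.16667 + 0.25·8.7551 + 0.25·43.31 = 17.8766.
Var(X) = E[X²] − (E[X])² = 17.8766 − 9.74602 = 8.13056.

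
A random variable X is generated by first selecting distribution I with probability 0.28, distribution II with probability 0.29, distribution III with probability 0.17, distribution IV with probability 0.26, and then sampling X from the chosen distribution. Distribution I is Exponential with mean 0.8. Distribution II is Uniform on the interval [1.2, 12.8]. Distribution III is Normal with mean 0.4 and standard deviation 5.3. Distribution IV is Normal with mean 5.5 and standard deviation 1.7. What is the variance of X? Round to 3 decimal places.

17.162

Per component, I: μ=0.8, E[X²]=1.28; II: μ=7, E[X²]=60.2133; III: μ=0.4, E[X²]=28.25; IV: μ=5.5, E[X²]=33.14.
E[X] = 0.28·0.8 + 0.29·7 + 0.17·0.4 + 0.26·5.5 = 3.752.
E[X²] = 0.28·1.28 + 0.29·60.2133 + 0.17·28.25 + 0.26·33.14 = 31.2392.
Var(X) = E[X²] − (E[X])² = 31.2392 − 14.0775 = 17.1617.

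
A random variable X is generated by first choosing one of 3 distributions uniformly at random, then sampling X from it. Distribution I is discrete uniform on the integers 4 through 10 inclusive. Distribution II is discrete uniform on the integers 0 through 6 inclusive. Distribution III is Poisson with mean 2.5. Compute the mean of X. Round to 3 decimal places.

4.167

Component means — I: 7; II: 3; III: 2.5.
E[X] = 0.333333·7 + 0.333333·3 + 0.333333·2.5 = 4.16667.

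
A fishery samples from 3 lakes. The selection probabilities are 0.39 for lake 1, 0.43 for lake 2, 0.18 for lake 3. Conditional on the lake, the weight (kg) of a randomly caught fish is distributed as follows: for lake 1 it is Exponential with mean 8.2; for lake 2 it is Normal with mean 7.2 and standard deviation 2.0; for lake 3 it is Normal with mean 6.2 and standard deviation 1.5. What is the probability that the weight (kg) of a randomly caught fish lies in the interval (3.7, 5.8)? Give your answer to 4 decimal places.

Conditional on each lake, P(3.7 < X < 5.8): 1: 0.143886; 2: 0.201904; 3: 0.347073.
By total probability, P(3.7 < X < 5.8) = 0.39·0.143886 + 0.43·0.201904 + 0.18·0.347073 = 0.205408.

0.2054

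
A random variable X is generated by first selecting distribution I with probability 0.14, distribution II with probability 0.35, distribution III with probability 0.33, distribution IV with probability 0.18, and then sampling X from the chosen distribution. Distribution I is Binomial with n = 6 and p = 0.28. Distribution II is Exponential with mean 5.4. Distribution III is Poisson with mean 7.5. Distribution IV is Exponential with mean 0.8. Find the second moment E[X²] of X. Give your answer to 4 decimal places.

42.2444

For each component E[X²] = Var + (mean)², giving I: 4.032; II: 58.32; III: 63.75; IV: 1.28.
Overall E[X²] = 0.14·4.032 + 0.35·58.32 + 0.33·63.75 + 0.18·1.28 = 42.2444.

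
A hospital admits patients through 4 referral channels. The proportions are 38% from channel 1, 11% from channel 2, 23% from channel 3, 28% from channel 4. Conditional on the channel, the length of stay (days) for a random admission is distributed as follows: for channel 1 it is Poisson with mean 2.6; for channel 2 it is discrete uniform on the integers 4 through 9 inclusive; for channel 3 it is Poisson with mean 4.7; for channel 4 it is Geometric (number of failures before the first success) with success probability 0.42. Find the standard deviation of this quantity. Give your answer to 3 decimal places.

2.467

Per component, 1: μ=2.6, E[X²]=9.36; 2: μ=6.5, E[X²]=45.1667; 3: μ=4.7, E[X²]=26.79; 4: μ=1.38095, E[X²]=5.19501.
E[X] = 0.38·2.6 + 0.11·6.5 + 0.23·4.7 + 0.28·1.38095 = 3.17067.
E[X²] = 0.38·9.36 + 0.11·45.1667 + 0.23·26.79 + 0.28·5.19501 = 16.1414.
Var(X) = E[X²] − (E[X])² = 16.1414 − 10.0531 = 6.08831.
SD(X) = √6.08831 = 2.46745.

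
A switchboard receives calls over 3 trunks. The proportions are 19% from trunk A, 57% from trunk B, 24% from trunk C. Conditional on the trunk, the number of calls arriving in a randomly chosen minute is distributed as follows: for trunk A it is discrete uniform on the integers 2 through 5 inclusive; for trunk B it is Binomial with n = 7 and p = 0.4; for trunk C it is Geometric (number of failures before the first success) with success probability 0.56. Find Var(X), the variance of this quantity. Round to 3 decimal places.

Per component, A: μ=3.5, E[X²]=13.5; B: μ=2.8, E[X²]=9.52; C: μ=0.785714, E[X²]=2.02041.
E[X] = 0.19·3.5 + 0.57·2.8 + 0.24·0.785714 = 2.44957.
E[X²] = 0.19·13.5 + 0.57·9.52 + 0.24·2.02041 = 8.4763.
Var(X) = E[X²] − (E[X])² = 8.4763 − 6.0004 = 2.4759.

2.476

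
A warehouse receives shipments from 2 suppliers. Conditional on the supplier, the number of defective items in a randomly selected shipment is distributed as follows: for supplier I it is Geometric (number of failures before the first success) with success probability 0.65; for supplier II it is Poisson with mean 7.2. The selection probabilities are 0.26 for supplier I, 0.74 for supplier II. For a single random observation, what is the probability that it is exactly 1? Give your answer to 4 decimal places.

0.0631

Conditional on each supplier, P(X = 1): I: 0.2275; II: 0.00537542.
By total probability, P(X = 1) = 0.26·0.2275 + 0.74·0.00537542 = 0.0631278.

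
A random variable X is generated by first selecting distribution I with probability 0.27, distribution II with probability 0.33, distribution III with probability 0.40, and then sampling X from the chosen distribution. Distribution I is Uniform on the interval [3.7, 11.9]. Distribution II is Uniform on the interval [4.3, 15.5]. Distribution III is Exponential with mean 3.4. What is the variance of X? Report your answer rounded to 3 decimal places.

17.647

Per component, I: μ=7.8, E[X²]=66.4433; II: μ=9.9, E[X²]=108.463; III: μ=3.4, E[X²]=23.12.
E[X] = 0.27·7.8 + 0.33·9.9 + 0.4·3.4 = 6.733.
E[X²] = 0.27·66.4433 + 0.33·108.463 + 0.4·23.12 = 62.9806.
Var(X) = E[X²] − (E[X])² = 62.9806 − 45.3333 = 17.6473.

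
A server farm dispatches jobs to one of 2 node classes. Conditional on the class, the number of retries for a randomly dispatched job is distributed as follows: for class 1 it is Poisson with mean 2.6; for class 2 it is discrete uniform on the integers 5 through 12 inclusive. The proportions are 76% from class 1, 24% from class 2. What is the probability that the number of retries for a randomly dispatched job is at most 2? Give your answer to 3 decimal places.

Conditional on each class, P(X ≤ 2): 1: 0.51843; 2: 0.
By total probability, P(X ≤ 2) = 0.76·0.51843 + 0.24·0 = 0.394006.

0.394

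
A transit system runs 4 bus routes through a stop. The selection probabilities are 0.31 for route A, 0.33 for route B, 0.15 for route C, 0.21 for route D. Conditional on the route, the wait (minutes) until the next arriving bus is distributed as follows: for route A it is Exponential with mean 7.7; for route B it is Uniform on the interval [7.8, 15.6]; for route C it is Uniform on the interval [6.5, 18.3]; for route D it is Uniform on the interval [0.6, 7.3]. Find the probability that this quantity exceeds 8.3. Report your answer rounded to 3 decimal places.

Conditional on each route, P(X > 8.3): A: 0.340302; B: 0.935897; C: 0.847458; D: 0.
By total probability, P(X > 8.3) = 0.31·0.340302 + 0.33·0.935897 + 0.15·0.847458 + 0.21·0 = 0.541458.

0.541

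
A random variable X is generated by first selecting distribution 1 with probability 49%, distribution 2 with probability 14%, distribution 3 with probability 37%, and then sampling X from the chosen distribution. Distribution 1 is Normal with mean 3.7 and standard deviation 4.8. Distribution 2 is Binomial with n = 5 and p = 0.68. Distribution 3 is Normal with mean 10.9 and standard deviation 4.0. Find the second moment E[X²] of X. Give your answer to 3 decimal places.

For each component E[X²] = Var + (mean)², giving 1: 36.73; 2: 12.648; 3: 134.81.
Overall E[X²] = 0.49·36.73 + 0.14·12.648 + 0.37·134.81 = 69.6481.

69.648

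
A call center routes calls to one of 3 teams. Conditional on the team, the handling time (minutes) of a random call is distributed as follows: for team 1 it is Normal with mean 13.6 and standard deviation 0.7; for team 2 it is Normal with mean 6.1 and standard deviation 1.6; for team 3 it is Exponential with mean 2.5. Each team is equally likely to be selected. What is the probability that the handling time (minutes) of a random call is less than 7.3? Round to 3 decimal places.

Conditional on each team, P(X < 7.3): 1: 0; 2: 0.773373; 3: 0.946066.
By total probability, P(X < 7.3) = 0.333333·0 + 0.333333·0.773373 + 0.333333·0.946066 = 0.573146.

0.573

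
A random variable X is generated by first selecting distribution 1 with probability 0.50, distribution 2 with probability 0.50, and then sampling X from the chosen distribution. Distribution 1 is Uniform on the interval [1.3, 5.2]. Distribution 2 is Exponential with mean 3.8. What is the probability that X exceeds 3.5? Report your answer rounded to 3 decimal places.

Conditional on each component, P(X > 3.5): 1: 0.435897; 2: 0.3981.
By total probability, P(X > 3.5) = 0.5·0.435897 + 0.5·0.3981 = 0.416999.

0.417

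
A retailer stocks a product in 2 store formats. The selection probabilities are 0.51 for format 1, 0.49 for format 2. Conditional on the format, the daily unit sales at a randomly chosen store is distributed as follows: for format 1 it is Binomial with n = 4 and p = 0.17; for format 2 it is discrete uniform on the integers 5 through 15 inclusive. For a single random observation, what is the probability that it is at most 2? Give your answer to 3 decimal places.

0.501

Conditional on each format, P(X ≤ 2): 1: 0.982854; 2: 0.
By total probability, P(X ≤ 2) = 0.51·0.982854 + 0.49·0 = 0.501255.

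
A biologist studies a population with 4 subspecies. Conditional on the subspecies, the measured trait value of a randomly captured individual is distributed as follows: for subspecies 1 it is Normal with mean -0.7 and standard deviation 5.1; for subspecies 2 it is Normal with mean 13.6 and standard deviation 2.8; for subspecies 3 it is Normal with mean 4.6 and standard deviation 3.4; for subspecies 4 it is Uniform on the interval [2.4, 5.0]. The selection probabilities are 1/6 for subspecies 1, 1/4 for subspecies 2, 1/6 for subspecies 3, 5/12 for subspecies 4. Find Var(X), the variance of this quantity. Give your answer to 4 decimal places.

32.7422

Per component, 1: μ=-0.7, E[X²]=26.5; 2: μ=13.6, E[X²]=192.8; 3: μ=4.6, E[X²]=32.72; 4: μ=3.7, E[X²]=14.2533.
E[X] = 0.166667·-0.7 + 0.25·13.6 + 0.166667·4.6 + 0.416667·3.7 = 5.59167.
E[X²] = 0.166667·26.5 + 0.25·192.8 + 0.166667·32.72 + 0.416667·14.2533 = 64.0089.
Var(X) = E[X²] − (E[X])² = 64.0089 − 31.2667 = 32.7422.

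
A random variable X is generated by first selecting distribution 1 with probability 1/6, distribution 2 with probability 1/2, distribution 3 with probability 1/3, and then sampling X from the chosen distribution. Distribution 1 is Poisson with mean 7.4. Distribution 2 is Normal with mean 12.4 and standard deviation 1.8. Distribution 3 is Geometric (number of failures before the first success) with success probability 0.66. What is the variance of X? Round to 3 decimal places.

31.372

Per component, 1: μ=7.4, E[X²]=62.16; 2: μ=12.4, E[X²]=157; 3: μ=0.515152, E[X²]=1.04591.
E[X] = 0.166667·7.4 + 0.5·12.4 + 0.333333·0.515152 = 7.60505.
E[X²] = 0.166667·62.16 + 0.5·157 + 0.333333·1.04591 = 89.2086.
Var(X) = E[X²] − (E[X])² = 89.2086 − 57.8368 = 31.3718.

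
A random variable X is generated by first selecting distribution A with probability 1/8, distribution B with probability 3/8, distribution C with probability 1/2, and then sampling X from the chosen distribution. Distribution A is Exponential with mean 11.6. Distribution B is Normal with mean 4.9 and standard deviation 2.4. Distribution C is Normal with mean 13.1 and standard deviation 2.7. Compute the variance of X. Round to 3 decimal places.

37.477

Per component, A: μ=11.6, E[X²]=269.12; B: μ=4.9, E[X²]=29.77; C: μ=13.1, E[X²]=178.9.
E[X] = 0.125·11.6 + 0.375·4.9 + 0.5·13.1 = 9.8375.
E[X²] = 0.125·269.12 + 0.375·29.77 + 0.5·178.9 = 134.254.
Var(X) = E[X²] − (E[X])² = 134.254 − 96.7764 = 37.4773.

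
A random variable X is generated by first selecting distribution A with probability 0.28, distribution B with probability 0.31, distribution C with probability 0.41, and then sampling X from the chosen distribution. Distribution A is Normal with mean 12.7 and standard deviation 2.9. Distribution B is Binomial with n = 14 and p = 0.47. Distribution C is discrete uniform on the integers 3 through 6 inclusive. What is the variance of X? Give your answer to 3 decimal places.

15.468

Per component, A: μ=12.7, E[X²]=169.7; B: μ=6.58, E[X²]=46.7838; C: μ=4.5, E[X²]=21.5.
E[X] = 0.28·12.7 + 0.31·6.58 + 0.41·4.5 = 7.4408.
E[X²] = 0.28·169.7 + 0.31·46.7838 + 0.41·21.5 = 70.834.
Var(X) = E[X²] − (E[X])² = 70.834 − 55.3655 = 15.4685.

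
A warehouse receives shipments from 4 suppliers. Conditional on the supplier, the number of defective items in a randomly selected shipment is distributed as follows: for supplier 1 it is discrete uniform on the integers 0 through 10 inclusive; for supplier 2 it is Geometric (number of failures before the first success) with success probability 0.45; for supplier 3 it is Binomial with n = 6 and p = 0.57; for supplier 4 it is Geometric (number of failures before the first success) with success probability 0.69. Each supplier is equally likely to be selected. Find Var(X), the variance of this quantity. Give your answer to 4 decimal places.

Per component, 1: μ=5, E[X²]=35; 2: μ=1.22222, E[X²]=4.20988; 3: μ=3.42, E[X²]=13.167; 4: μ=0.449275, E[X²]=0.852972.
E[X] = 0.25·5 + 0.25·1.22222 + 0.25·3.42 + 0.25·0.449275 = 2.52287.
E[X²] = 0.25·35 + 0.25·4.20988 + 0.25·13.167 + 0.25·0.852972 = 13.3075.
Var(X) = E[X²] − (E[X])² = 13.3075 − 6.3649 = 6.94257.

6.9426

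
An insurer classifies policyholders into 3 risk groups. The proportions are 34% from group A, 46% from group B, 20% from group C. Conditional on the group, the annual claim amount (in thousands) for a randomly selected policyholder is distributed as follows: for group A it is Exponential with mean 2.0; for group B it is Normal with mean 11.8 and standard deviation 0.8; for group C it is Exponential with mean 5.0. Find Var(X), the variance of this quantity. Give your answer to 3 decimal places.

26.541

Per component, A: μ=2, E[X²]=8; B: μ=11.8, E[X²]=139.88; C: μ=5, E[X²]=50.
E[X] = 0.34·2 + 0.46·11.8 + 0.2·5 = 7.108.
E[X²] = 0.34·8 + 0.46·139.88 + 0.2·50 = 77.0648.
Var(X) = E[X²] − (E[X])² = 77.0648 − 50.5237 = 26.5411.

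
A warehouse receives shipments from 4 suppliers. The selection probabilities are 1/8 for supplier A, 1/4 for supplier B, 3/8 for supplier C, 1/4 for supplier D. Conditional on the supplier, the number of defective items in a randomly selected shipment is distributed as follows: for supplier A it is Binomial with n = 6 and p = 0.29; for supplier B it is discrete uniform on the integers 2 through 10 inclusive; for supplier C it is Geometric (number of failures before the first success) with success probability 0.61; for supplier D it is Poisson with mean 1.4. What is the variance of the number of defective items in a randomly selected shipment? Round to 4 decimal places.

7.2624

Per component, A: μ=1.74, E[X²]=4.263; B: μ=6, E[X²]=42.6667; C: μ=0.639344, E[X²]=1.45687; D: μ=1.4, E[X²]=3.36.
E[X] = 0.125·1.74 + 0.25·6 + 0.375·0.639344 + 0.25·1.4 = 2.30725.
E[X²] = 0.125·4.263 + 0.25·42.6667 + 0.375·1.45687 + 0.25·3.36 = 12.5859.
Var(X) = E[X²] − (E[X])² = 12.5859 − 5.32342 = 7.26245.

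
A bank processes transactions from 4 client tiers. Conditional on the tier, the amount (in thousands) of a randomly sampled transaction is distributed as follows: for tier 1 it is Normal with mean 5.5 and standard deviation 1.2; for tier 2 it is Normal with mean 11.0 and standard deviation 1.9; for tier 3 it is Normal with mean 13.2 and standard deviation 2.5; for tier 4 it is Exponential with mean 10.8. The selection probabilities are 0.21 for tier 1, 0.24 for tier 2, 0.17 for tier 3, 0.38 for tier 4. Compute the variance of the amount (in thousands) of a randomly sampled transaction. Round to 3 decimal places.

Per component, 1: μ=5.5, E[X²]=31.69; 2: μ=11, E[X²]=124.61; 3: μ=13.2, E[X²]=180.49; 4: μ=10.8, E[X²]=233.28.
E[X] = 0.21·5.5 + 0.24·11 + 0.17·13.2 + 0.38·10.8 = 10.143.
E[X²] = 0.21·31.69 + 0.24·124.61 + 0.17·180.49 + 0.38·233.28 = 155.891.
Var(X) = E[X²] − (E[X])² = 155.891 − 102.88 = 53.0106.

53.011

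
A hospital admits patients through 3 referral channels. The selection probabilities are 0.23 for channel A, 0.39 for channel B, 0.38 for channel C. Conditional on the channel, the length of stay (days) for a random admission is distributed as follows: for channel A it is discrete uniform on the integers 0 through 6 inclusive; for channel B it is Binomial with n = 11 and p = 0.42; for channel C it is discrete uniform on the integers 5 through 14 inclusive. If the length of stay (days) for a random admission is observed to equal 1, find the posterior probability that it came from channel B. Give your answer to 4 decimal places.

0.1911

Likelihoods P(X=1 | ·): A: 0.142857; B: 0.0199032; C: 0.
Posterior ∝ prior × likelihood. Numerator for B: 0.39·0.0199032 = 0.00776223.
Normalizing constant: 0.23·0.142857 + 0.39·0.0199032 + 0.38·0 = 0.0406194.
P(B | observation) = 0.00776223 / 0.0406194 = 0.191097.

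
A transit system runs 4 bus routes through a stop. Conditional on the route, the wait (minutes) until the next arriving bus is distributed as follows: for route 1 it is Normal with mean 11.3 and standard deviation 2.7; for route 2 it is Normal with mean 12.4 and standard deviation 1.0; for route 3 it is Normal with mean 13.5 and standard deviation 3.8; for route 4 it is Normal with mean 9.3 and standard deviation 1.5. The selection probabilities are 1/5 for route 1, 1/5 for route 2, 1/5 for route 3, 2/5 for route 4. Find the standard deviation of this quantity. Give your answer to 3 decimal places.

Per component, 1: μ=11.3, E[X²]=134.98; 2: μ=12.4, E[X²]=154.76; 3: μ=13.5, E[X²]=196.69; 4: μ=9.3, E[X²]=88.74.
E[X] = 0.2·11.3 + 0.2·12.4 + 0.2·13.5 + 0.4·9.3 = 11.16.
E[X²] = 0.2·134.98 + 0.2·154.76 + 0.2·196.69 + 0.4·88.74 = 132.782.
Var(X) = E[X²] − (E[X])² = 132.782 − 124.546 = 8.2364.
SD(X) = √8.2364 = 2.86991.

2.870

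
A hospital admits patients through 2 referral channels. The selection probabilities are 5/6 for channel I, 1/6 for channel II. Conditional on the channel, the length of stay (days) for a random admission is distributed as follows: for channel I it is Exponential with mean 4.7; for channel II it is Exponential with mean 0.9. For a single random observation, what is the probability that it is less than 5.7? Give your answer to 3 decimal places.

Conditional on each channel, P(X < 5.7): I: 0.702626; II: 0.998224.
By total probability, P(X < 5.7) = 0.833333·0.702626 + 0.166667·0.998224 = 0.751893.

0.752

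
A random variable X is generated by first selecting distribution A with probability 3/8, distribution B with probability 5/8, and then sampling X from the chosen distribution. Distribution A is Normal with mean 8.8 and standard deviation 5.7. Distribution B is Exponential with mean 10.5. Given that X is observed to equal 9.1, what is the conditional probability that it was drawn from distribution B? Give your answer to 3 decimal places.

Likelihoods f(9.1 | ·): A: 0.069893; B: 0.0400334.
Posterior ∝ prior × likelihood. Numerator for B: 0.625·0.0400334 = 0.0250209.
Normalizing constant: 0.375·0.069893 + 0.625·0.0400334 = 0.0512307.
P(B | observation) = 0.0250209 / 0.0512307 = 0.488395.

0.488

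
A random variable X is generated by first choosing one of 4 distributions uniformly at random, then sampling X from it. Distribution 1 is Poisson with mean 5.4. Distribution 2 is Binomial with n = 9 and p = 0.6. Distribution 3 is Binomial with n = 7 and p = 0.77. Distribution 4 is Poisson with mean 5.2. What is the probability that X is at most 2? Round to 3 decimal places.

Conditional on each component, P(X ≤ 2): 1: 0.0947579; 2: 0.0250348; 3: 0.00884579; 4: 0.108787.
By total probability, P(X ≤ 2) = 0.25·0.0947579 + 0.25·0.0250348 + 0.25·0.00884579 + 0.25·0.108787 = 0.0593563.

0.059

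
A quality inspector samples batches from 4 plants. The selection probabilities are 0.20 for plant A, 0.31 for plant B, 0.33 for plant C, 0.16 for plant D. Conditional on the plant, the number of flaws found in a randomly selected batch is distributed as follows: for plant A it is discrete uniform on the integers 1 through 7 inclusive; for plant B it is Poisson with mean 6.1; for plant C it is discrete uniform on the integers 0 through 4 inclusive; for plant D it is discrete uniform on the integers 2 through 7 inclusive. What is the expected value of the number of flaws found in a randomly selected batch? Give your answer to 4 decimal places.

4.0710

Component means — A: 4; B: 6.1; C: 2; D: 4.5.
E[X] = 0.2·4 + 0.31·6.1 + 0.33·2 + 0.16·4.5 = 4.071.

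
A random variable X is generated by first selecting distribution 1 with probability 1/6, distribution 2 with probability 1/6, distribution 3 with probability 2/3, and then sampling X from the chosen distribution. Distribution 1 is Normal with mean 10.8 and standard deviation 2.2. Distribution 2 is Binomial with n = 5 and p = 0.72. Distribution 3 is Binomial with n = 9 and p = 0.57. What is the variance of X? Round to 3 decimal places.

7.717

Per component, 1: μ=10.8, E[X²]=121.48; 2: μ=3.6, E[X²]=13.968; 3: μ=5.13, E[X²]=28.5228.
E[X] = 0.166667·10.8 + 0.166667·3.6 + 0.666667·5.13 = 5.82.
E[X²] = 0.166667·121.48 + 0.166667·13.968 + 0.666667·28.5228 = 41.5899.
Var(X) = E[X²] − (E[X])² = 41.5899 − 33.8724 = 7.71747.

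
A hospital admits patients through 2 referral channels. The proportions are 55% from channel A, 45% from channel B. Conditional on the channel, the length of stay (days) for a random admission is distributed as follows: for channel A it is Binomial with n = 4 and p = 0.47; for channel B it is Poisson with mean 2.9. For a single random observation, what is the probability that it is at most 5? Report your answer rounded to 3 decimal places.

Conditional on each channel, P(X ≤ 5): A: 1; B: 0.925826.
By total probability, P(X ≤ 5) = 0.55·1 + 0.45·0.925826 = 0.966622.

0.967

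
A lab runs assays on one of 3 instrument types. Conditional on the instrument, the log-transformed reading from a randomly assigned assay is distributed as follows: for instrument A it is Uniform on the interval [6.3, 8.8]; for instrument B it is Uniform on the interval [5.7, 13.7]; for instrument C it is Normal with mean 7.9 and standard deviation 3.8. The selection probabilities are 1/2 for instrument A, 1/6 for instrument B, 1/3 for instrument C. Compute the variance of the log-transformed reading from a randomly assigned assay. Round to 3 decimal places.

6.548

Per component, A: μ=7.55, E[X²]=57.5233; B: μ=9.7, E[X²]=99.4233; C: μ=7.9, E[X²]=76.85.
E[X] = 0.5·7.55 + 0.166667·9.7 + 0.333333·7.9 = 8.025.
E[X²] = 0.5·57.5233 + 0.166667·99.4233 + 0.333333·76.85 = 70.9489.
Var(X) = E[X²] − (E[X])² = 70.9489 − 64.4006 = 6.54826.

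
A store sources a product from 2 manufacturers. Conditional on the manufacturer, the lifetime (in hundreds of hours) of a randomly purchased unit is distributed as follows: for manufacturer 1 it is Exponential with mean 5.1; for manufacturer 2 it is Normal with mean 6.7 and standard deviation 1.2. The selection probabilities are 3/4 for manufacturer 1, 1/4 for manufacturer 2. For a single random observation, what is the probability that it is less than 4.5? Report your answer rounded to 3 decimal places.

0.448

Conditional on each manufacturer, P(X < 4.5): 1: 0.586192; 2: 0.0333765.
By total probability, P(X < 4.5) = 0.75·0.586192 + 0.25·0.0333765 = 0.447988.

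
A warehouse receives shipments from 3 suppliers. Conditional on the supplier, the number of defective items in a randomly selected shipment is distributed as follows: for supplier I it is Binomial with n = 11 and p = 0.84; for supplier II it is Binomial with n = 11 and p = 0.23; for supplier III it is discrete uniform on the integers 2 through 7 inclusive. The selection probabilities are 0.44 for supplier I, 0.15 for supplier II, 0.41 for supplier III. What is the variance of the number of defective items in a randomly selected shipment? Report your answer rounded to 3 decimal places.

Per component, I: μ=9.24, E[X²]=86.856; II: μ=2.53, E[X²]=8.349; III: μ=4.5, E[X²]=23.1667.
E[X] = 0.44·9.24 + 0.15·2.53 + 0.41·4.5 = 6.2901.
E[X²] = 0.44·86.856 + 0.15·8.349 + 0.41·23.1667 = 48.9673.
Var(X) = E[X²] − (E[X])² = 48.9673 − 39.5654 = 9.40197.

9.402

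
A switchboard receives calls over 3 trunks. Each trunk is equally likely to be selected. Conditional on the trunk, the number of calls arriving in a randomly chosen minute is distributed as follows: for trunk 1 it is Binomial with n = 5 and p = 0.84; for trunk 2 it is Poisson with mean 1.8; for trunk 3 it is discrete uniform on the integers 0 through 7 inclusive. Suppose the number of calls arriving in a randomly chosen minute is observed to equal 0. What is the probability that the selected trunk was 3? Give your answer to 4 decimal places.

0.4304

Likelihoods P(X=0 | ·): 1: 0.000104858; 2: 0.165299; 3: 0.125.
Posterior ∝ prior × likelihood. Numerator for 3: 0.333333·0.125 = 0.0416667.
Normalizing constant: 0.333333·0.000104858 + 0.333333·0.165299 + 0.333333·0.125 = 0.0968012.
P(3 | observation) = 0.0416667 / 0.0968012 = 0.430435.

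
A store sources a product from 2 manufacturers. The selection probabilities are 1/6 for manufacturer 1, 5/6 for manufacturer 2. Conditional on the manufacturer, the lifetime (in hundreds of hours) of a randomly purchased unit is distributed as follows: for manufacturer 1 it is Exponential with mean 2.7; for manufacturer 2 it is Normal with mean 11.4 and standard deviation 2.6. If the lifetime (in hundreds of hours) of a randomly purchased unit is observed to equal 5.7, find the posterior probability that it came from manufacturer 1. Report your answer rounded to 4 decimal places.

Likelihoods f(5.7 | ·): 1: 0.0448531; 2: 0.0138765.
Posterior ∝ prior × likelihood. Numerator for 1: 0.166667·0.0448531 = 0.00747551.
Normalizing constant: 0.166667·0.0448531 + 0.833333·0.0138765 = 0.0190393.
P(1 | observation) = 0.00747551 / 0.0190393 = 0.392636.

0.3926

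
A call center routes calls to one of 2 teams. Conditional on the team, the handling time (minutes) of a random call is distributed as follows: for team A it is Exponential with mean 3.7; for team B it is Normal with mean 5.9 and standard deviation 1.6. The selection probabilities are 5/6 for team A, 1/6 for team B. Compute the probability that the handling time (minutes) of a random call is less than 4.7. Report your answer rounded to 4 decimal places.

Conditional on each team, P(X < 4.7): A: 0.719244; B: 0.226627.
By total probability, P(X < 4.7) = 0.833333·0.719244 + 0.166667·0.226627 = 0.637141.

0.6371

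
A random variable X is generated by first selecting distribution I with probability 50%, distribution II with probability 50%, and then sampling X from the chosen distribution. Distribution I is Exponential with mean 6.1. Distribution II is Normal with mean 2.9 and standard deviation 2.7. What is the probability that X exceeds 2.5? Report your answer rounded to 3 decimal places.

0.611

Conditional on each component, P(X > 2.5): I: 0.663759; II: 0.558887.
By total probability, P(X > 2.5) = 0.5·0.663759 + 0.5·0.558887 = 0.611323.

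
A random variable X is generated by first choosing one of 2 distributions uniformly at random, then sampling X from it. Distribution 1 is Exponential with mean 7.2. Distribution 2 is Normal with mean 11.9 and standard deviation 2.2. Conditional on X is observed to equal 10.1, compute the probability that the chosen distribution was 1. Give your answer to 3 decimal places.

Likelihoods f(10.1 | ·): 1: 0.0341546; 2: 0.129755.
Posterior ∝ prior × likelihood. Numerator for 1: 0.5·0.0341546 = 0.0170773.
Normalizing constant: 0.5·0.0341546 + 0.5·0.129755 = 0.0819548.
P(1 | observation) = 0.0170773 / 0.0819548 = 0.208374.

0.208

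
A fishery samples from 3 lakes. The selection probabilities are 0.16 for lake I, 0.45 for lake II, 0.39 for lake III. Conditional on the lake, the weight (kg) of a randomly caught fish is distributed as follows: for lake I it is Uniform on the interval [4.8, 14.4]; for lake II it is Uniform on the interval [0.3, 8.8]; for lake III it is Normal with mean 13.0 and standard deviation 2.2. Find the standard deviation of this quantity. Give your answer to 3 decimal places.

4.573

Per component, I: μ=9.6, E[X²]=99.84; II: μ=4.55, E[X²]=26.7233; III: μ=13, E[X²]=173.84.
E[X] = 0.16·9.6 + 0.45·4.55 + 0.39·13 = 8.6535.
E[X²] = 0.16·99.84 + 0.45·26.7233 + 0.39·173.84 = 95.7975.
Var(X) = E[X²] − (E[X])² = 95.7975 − 74.8831 = 20.9144.
SD(X) = √20.9144 = 4.57323.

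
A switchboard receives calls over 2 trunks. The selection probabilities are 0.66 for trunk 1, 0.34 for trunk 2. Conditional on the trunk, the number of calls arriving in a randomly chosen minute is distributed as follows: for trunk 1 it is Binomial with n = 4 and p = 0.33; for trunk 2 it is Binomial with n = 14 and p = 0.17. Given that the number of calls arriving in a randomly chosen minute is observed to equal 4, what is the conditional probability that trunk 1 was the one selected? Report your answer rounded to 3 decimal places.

Likelihoods P(X=4 | ·): 1: 0.0118592; 2: 0.129721.
Posterior ∝ prior × likelihood. Numerator for 1: 0.66·0.0118592 = 0.00782708.
Normalizing constant: 0.66·0.0118592 + 0.34·0.129721 = 0.0519323.
P(1 | observation) = 0.00782708 / 0.0519323 = 0.150717.

0.151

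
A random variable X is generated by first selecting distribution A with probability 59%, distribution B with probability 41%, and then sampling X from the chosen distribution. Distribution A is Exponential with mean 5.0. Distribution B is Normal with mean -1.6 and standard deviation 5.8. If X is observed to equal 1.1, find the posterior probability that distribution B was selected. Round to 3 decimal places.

0.211

Likelihoods f(1.1 | ·): A: 0.160504; B: 0.0617199.
Posterior ∝ prior × likelihood. Numerator for B: 0.41·0.0617199 = 0.0253051.
Normalizing constant: 0.59·0.160504 + 0.41·0.0617199 = 0.120002.
P(B | observation) = 0.0253051 / 0.120002 = 0.210872.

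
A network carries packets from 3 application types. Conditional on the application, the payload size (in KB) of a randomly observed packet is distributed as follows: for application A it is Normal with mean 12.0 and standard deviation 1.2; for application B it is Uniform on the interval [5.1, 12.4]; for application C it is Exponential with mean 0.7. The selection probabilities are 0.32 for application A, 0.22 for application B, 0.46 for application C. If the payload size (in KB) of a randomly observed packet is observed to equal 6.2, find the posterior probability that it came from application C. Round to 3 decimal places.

0.003

Likelihoods f(6.2 | ·): A: 2.81143e-06; B: 0.136986; C: 0.000203373.
Posterior ∝ prior × likelihood. Numerator for C: 0.46·0.000203373 = 9.35517e-05.
Normalizing constant: 0.32·2.81143e-06 + 0.22·0.136986 + 0.46·0.000203373 = 0.0302314.
P(C | observation) = 9.35517e-05 / 0.0302314 = 0.00309452.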